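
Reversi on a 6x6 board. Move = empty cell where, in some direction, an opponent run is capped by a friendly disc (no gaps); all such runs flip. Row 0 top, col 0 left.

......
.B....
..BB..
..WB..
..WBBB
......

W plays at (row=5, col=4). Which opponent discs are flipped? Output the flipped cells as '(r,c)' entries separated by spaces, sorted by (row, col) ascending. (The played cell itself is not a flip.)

Dir NW: opp run (4,3) capped by W -> flip
Dir N: opp run (4,4), next='.' -> no flip
Dir NE: opp run (4,5), next=edge -> no flip
Dir W: first cell '.' (not opp) -> no flip
Dir E: first cell '.' (not opp) -> no flip
Dir SW: edge -> no flip
Dir S: edge -> no flip
Dir SE: edge -> no flip

Answer: (4,3)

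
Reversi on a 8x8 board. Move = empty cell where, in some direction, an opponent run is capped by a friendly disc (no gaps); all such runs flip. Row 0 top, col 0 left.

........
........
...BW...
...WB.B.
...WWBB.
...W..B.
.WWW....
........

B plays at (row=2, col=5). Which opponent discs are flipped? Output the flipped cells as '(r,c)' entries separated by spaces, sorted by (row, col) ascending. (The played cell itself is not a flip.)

Answer: (2,4)

Derivation:
Dir NW: first cell '.' (not opp) -> no flip
Dir N: first cell '.' (not opp) -> no flip
Dir NE: first cell '.' (not opp) -> no flip
Dir W: opp run (2,4) capped by B -> flip
Dir E: first cell '.' (not opp) -> no flip
Dir SW: first cell 'B' (not opp) -> no flip
Dir S: first cell '.' (not opp) -> no flip
Dir SE: first cell 'B' (not opp) -> no flip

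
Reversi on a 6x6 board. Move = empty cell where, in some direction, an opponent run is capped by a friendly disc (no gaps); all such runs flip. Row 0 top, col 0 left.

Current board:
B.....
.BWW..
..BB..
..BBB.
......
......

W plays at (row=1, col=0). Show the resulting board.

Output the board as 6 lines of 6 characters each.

Place W at (1,0); scan 8 dirs for brackets.
Dir NW: edge -> no flip
Dir N: opp run (0,0), next=edge -> no flip
Dir NE: first cell '.' (not opp) -> no flip
Dir W: edge -> no flip
Dir E: opp run (1,1) capped by W -> flip
Dir SW: edge -> no flip
Dir S: first cell '.' (not opp) -> no flip
Dir SE: first cell '.' (not opp) -> no flip
All flips: (1,1)

Answer: B.....
WWWW..
..BB..
..BBB.
......
......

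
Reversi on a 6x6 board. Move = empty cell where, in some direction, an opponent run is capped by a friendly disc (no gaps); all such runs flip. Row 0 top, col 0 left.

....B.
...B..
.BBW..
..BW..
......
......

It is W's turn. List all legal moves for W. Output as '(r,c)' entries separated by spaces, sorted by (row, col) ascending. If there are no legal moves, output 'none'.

Answer: (0,3) (1,1) (2,0) (3,1) (4,1)

Derivation:
(0,2): no bracket -> illegal
(0,3): flips 1 -> legal
(0,5): no bracket -> illegal
(1,0): no bracket -> illegal
(1,1): flips 1 -> legal
(1,2): no bracket -> illegal
(1,4): no bracket -> illegal
(1,5): no bracket -> illegal
(2,0): flips 2 -> legal
(2,4): no bracket -> illegal
(3,0): no bracket -> illegal
(3,1): flips 1 -> legal
(4,1): flips 1 -> legal
(4,2): no bracket -> illegal
(4,3): no bracket -> illegal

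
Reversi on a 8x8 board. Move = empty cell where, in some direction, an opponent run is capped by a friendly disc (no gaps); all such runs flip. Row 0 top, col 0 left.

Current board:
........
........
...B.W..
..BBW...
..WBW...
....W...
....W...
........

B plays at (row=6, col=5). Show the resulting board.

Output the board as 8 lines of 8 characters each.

Place B at (6,5); scan 8 dirs for brackets.
Dir NW: opp run (5,4) capped by B -> flip
Dir N: first cell '.' (not opp) -> no flip
Dir NE: first cell '.' (not opp) -> no flip
Dir W: opp run (6,4), next='.' -> no flip
Dir E: first cell '.' (not opp) -> no flip
Dir SW: first cell '.' (not opp) -> no flip
Dir S: first cell '.' (not opp) -> no flip
Dir SE: first cell '.' (not opp) -> no flip
All flips: (5,4)

Answer: ........
........
...B.W..
..BBW...
..WBW...
....B...
....WB..
........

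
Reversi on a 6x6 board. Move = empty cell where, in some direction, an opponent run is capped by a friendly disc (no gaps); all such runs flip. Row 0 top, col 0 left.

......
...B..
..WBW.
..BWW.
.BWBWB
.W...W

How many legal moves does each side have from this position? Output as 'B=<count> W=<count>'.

-- B to move --
(1,1): no bracket -> illegal
(1,2): flips 1 -> legal
(1,4): no bracket -> illegal
(1,5): no bracket -> illegal
(2,1): flips 1 -> legal
(2,5): flips 2 -> legal
(3,1): flips 1 -> legal
(3,5): flips 3 -> legal
(4,0): no bracket -> illegal
(5,0): no bracket -> illegal
(5,2): flips 1 -> legal
(5,3): no bracket -> illegal
(5,4): no bracket -> illegal
B mobility = 6
-- W to move --
(0,2): flips 1 -> legal
(0,3): flips 2 -> legal
(0,4): flips 1 -> legal
(1,2): flips 1 -> legal
(1,4): no bracket -> illegal
(2,1): no bracket -> illegal
(3,0): no bracket -> illegal
(3,1): flips 2 -> legal
(3,5): flips 1 -> legal
(4,0): flips 1 -> legal
(5,0): no bracket -> illegal
(5,2): flips 1 -> legal
(5,3): flips 1 -> legal
(5,4): no bracket -> illegal
W mobility = 9

Answer: B=6 W=9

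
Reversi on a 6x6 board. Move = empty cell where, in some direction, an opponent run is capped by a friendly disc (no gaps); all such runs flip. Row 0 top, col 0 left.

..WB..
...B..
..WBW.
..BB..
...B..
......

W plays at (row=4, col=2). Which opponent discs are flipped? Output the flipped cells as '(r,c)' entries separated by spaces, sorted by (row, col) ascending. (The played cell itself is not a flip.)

Answer: (3,2) (3,3)

Derivation:
Dir NW: first cell '.' (not opp) -> no flip
Dir N: opp run (3,2) capped by W -> flip
Dir NE: opp run (3,3) capped by W -> flip
Dir W: first cell '.' (not opp) -> no flip
Dir E: opp run (4,3), next='.' -> no flip
Dir SW: first cell '.' (not opp) -> no flip
Dir S: first cell '.' (not opp) -> no flip
Dir SE: first cell '.' (not opp) -> no flip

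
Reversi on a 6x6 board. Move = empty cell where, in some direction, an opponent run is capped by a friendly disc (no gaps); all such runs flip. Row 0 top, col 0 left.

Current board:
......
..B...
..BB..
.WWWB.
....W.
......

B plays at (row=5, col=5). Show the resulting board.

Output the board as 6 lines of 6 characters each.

Place B at (5,5); scan 8 dirs for brackets.
Dir NW: opp run (4,4) (3,3) capped by B -> flip
Dir N: first cell '.' (not opp) -> no flip
Dir NE: edge -> no flip
Dir W: first cell '.' (not opp) -> no flip
Dir E: edge -> no flip
Dir SW: edge -> no flip
Dir S: edge -> no flip
Dir SE: edge -> no flip
All flips: (3,3) (4,4)

Answer: ......
..B...
..BB..
.WWBB.
....B.
.....B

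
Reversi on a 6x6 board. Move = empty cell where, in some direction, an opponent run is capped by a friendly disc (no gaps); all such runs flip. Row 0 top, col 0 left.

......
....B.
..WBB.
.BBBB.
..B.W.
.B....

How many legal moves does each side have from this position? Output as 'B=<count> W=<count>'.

Answer: B=6 W=4

Derivation:
-- B to move --
(1,1): flips 1 -> legal
(1,2): flips 1 -> legal
(1,3): flips 1 -> legal
(2,1): flips 1 -> legal
(3,5): no bracket -> illegal
(4,3): no bracket -> illegal
(4,5): no bracket -> illegal
(5,3): no bracket -> illegal
(5,4): flips 1 -> legal
(5,5): flips 1 -> legal
B mobility = 6
-- W to move --
(0,3): no bracket -> illegal
(0,4): flips 3 -> legal
(0,5): no bracket -> illegal
(1,2): no bracket -> illegal
(1,3): no bracket -> illegal
(1,5): no bracket -> illegal
(2,0): no bracket -> illegal
(2,1): no bracket -> illegal
(2,5): flips 2 -> legal
(3,0): no bracket -> illegal
(3,5): no bracket -> illegal
(4,0): flips 1 -> legal
(4,1): no bracket -> illegal
(4,3): no bracket -> illegal
(4,5): no bracket -> illegal
(5,0): no bracket -> illegal
(5,2): flips 2 -> legal
(5,3): no bracket -> illegal
W mobility = 4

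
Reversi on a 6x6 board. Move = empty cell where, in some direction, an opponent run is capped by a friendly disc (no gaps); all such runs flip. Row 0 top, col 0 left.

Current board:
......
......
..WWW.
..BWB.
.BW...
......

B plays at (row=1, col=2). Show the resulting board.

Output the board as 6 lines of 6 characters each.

Answer: ......
..B...
..BBW.
..BWB.
.BW...
......

Derivation:
Place B at (1,2); scan 8 dirs for brackets.
Dir NW: first cell '.' (not opp) -> no flip
Dir N: first cell '.' (not opp) -> no flip
Dir NE: first cell '.' (not opp) -> no flip
Dir W: first cell '.' (not opp) -> no flip
Dir E: first cell '.' (not opp) -> no flip
Dir SW: first cell '.' (not opp) -> no flip
Dir S: opp run (2,2) capped by B -> flip
Dir SE: opp run (2,3) capped by B -> flip
All flips: (2,2) (2,3)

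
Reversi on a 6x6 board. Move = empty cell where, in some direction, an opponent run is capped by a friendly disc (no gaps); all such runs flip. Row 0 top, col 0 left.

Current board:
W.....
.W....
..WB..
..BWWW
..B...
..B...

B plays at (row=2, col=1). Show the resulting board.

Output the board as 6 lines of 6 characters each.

Answer: W.....
.W....
.BBB..
..BWWW
..B...
..B...

Derivation:
Place B at (2,1); scan 8 dirs for brackets.
Dir NW: first cell '.' (not opp) -> no flip
Dir N: opp run (1,1), next='.' -> no flip
Dir NE: first cell '.' (not opp) -> no flip
Dir W: first cell '.' (not opp) -> no flip
Dir E: opp run (2,2) capped by B -> flip
Dir SW: first cell '.' (not opp) -> no flip
Dir S: first cell '.' (not opp) -> no flip
Dir SE: first cell 'B' (not opp) -> no flip
All flips: (2,2)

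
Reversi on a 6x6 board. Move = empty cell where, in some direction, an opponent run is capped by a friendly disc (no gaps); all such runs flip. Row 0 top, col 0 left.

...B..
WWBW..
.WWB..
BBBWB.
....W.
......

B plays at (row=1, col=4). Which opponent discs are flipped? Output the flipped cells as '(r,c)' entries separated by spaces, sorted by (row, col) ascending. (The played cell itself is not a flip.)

Answer: (1,3)

Derivation:
Dir NW: first cell 'B' (not opp) -> no flip
Dir N: first cell '.' (not opp) -> no flip
Dir NE: first cell '.' (not opp) -> no flip
Dir W: opp run (1,3) capped by B -> flip
Dir E: first cell '.' (not opp) -> no flip
Dir SW: first cell 'B' (not opp) -> no flip
Dir S: first cell '.' (not opp) -> no flip
Dir SE: first cell '.' (not opp) -> no flip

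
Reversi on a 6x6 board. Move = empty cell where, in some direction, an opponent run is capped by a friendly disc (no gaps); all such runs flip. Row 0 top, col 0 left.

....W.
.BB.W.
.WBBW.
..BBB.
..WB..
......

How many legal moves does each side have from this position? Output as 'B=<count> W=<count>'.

Answer: B=10 W=6

Derivation:
-- B to move --
(0,3): no bracket -> illegal
(0,5): flips 1 -> legal
(1,0): flips 1 -> legal
(1,3): no bracket -> illegal
(1,5): flips 1 -> legal
(2,0): flips 1 -> legal
(2,5): flips 1 -> legal
(3,0): flips 1 -> legal
(3,1): flips 1 -> legal
(3,5): no bracket -> illegal
(4,1): flips 1 -> legal
(5,1): flips 1 -> legal
(5,2): flips 1 -> legal
(5,3): no bracket -> illegal
B mobility = 10
-- W to move --
(0,0): no bracket -> illegal
(0,1): flips 1 -> legal
(0,2): flips 3 -> legal
(0,3): flips 1 -> legal
(1,0): no bracket -> illegal
(1,3): no bracket -> illegal
(2,0): no bracket -> illegal
(2,5): no bracket -> illegal
(3,1): no bracket -> illegal
(3,5): no bracket -> illegal
(4,1): flips 2 -> legal
(4,4): flips 2 -> legal
(4,5): no bracket -> illegal
(5,2): no bracket -> illegal
(5,3): no bracket -> illegal
(5,4): flips 2 -> legal
W mobility = 6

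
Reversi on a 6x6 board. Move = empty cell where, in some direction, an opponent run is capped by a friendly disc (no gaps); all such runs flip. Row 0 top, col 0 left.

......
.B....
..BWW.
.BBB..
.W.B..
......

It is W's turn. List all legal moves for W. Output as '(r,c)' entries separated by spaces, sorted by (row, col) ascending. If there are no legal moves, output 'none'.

Answer: (2,1) (4,2) (5,3)

Derivation:
(0,0): no bracket -> illegal
(0,1): no bracket -> illegal
(0,2): no bracket -> illegal
(1,0): no bracket -> illegal
(1,2): no bracket -> illegal
(1,3): no bracket -> illegal
(2,0): no bracket -> illegal
(2,1): flips 2 -> legal
(3,0): no bracket -> illegal
(3,4): no bracket -> illegal
(4,0): no bracket -> illegal
(4,2): flips 1 -> legal
(4,4): no bracket -> illegal
(5,2): no bracket -> illegal
(5,3): flips 2 -> legal
(5,4): no bracket -> illegal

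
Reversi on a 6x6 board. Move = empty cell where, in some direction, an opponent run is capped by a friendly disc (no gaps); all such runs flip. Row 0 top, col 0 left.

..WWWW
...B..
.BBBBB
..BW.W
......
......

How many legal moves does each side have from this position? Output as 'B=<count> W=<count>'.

-- B to move --
(0,1): no bracket -> illegal
(1,1): no bracket -> illegal
(1,2): no bracket -> illegal
(1,4): no bracket -> illegal
(1,5): no bracket -> illegal
(3,4): flips 1 -> legal
(4,2): flips 1 -> legal
(4,3): flips 1 -> legal
(4,4): flips 1 -> legal
(4,5): flips 1 -> legal
B mobility = 5
-- W to move --
(1,0): no bracket -> illegal
(1,1): flips 1 -> legal
(1,2): no bracket -> illegal
(1,4): no bracket -> illegal
(1,5): flips 2 -> legal
(2,0): no bracket -> illegal
(3,0): no bracket -> illegal
(3,1): flips 3 -> legal
(3,4): no bracket -> illegal
(4,1): no bracket -> illegal
(4,2): no bracket -> illegal
(4,3): no bracket -> illegal
W mobility = 3

Answer: B=5 W=3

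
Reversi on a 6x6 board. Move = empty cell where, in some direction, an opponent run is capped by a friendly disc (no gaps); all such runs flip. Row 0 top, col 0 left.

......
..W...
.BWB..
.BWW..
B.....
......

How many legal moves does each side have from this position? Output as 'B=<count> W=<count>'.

Answer: B=6 W=7

Derivation:
-- B to move --
(0,1): flips 1 -> legal
(0,2): no bracket -> illegal
(0,3): flips 1 -> legal
(1,1): no bracket -> illegal
(1,3): flips 1 -> legal
(2,4): no bracket -> illegal
(3,4): flips 2 -> legal
(4,1): flips 1 -> legal
(4,2): no bracket -> illegal
(4,3): flips 2 -> legal
(4,4): no bracket -> illegal
B mobility = 6
-- W to move --
(1,0): flips 1 -> legal
(1,1): no bracket -> illegal
(1,3): flips 1 -> legal
(1,4): flips 1 -> legal
(2,0): flips 1 -> legal
(2,4): flips 1 -> legal
(3,0): flips 2 -> legal
(3,4): flips 1 -> legal
(4,1): no bracket -> illegal
(4,2): no bracket -> illegal
(5,0): no bracket -> illegal
(5,1): no bracket -> illegal
W mobility = 7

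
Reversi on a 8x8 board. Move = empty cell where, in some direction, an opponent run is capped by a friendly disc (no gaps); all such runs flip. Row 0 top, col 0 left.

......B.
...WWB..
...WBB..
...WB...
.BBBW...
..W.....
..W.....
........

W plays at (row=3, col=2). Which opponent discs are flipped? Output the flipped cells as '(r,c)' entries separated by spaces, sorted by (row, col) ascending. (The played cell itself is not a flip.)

Dir NW: first cell '.' (not opp) -> no flip
Dir N: first cell '.' (not opp) -> no flip
Dir NE: first cell 'W' (not opp) -> no flip
Dir W: first cell '.' (not opp) -> no flip
Dir E: first cell 'W' (not opp) -> no flip
Dir SW: opp run (4,1), next='.' -> no flip
Dir S: opp run (4,2) capped by W -> flip
Dir SE: opp run (4,3), next='.' -> no flip

Answer: (4,2)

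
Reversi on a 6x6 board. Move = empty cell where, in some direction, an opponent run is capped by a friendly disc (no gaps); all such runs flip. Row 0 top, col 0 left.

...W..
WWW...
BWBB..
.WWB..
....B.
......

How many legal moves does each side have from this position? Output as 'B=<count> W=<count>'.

Answer: B=7 W=6

Derivation:
-- B to move --
(0,0): flips 2 -> legal
(0,1): flips 1 -> legal
(0,2): flips 2 -> legal
(0,4): no bracket -> illegal
(1,3): no bracket -> illegal
(1,4): no bracket -> illegal
(3,0): flips 2 -> legal
(4,0): flips 1 -> legal
(4,1): flips 1 -> legal
(4,2): flips 2 -> legal
(4,3): no bracket -> illegal
B mobility = 7
-- W to move --
(1,3): flips 1 -> legal
(1,4): flips 1 -> legal
(2,4): flips 2 -> legal
(3,0): flips 1 -> legal
(3,4): flips 2 -> legal
(3,5): no bracket -> illegal
(4,2): no bracket -> illegal
(4,3): no bracket -> illegal
(4,5): no bracket -> illegal
(5,3): no bracket -> illegal
(5,4): no bracket -> illegal
(5,5): flips 3 -> legal
W mobility = 6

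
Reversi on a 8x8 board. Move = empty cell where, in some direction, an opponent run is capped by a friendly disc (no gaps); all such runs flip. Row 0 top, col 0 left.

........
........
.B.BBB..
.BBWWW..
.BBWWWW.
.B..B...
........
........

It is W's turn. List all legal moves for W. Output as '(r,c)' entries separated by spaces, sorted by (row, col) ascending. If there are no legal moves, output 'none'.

Answer: (1,0) (1,2) (1,3) (1,4) (1,5) (1,6) (3,0) (4,0) (6,0) (6,3) (6,4) (6,5)

Derivation:
(1,0): flips 2 -> legal
(1,1): no bracket -> illegal
(1,2): flips 1 -> legal
(1,3): flips 2 -> legal
(1,4): flips 1 -> legal
(1,5): flips 2 -> legal
(1,6): flips 1 -> legal
(2,0): no bracket -> illegal
(2,2): no bracket -> illegal
(2,6): no bracket -> illegal
(3,0): flips 2 -> legal
(3,6): no bracket -> illegal
(4,0): flips 2 -> legal
(5,0): no bracket -> illegal
(5,2): no bracket -> illegal
(5,3): no bracket -> illegal
(5,5): no bracket -> illegal
(6,0): flips 2 -> legal
(6,1): no bracket -> illegal
(6,2): no bracket -> illegal
(6,3): flips 1 -> legal
(6,4): flips 1 -> legal
(6,5): flips 1 -> legal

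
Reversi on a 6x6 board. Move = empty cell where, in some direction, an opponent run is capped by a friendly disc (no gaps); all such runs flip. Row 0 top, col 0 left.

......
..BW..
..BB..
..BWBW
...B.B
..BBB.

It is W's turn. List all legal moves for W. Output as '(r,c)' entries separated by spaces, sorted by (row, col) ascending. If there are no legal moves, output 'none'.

Answer: (1,1) (3,1) (5,5)

Derivation:
(0,1): no bracket -> illegal
(0,2): no bracket -> illegal
(0,3): no bracket -> illegal
(1,1): flips 2 -> legal
(1,4): no bracket -> illegal
(2,1): no bracket -> illegal
(2,4): no bracket -> illegal
(2,5): no bracket -> illegal
(3,1): flips 2 -> legal
(4,1): no bracket -> illegal
(4,2): no bracket -> illegal
(4,4): no bracket -> illegal
(5,1): no bracket -> illegal
(5,5): flips 1 -> legal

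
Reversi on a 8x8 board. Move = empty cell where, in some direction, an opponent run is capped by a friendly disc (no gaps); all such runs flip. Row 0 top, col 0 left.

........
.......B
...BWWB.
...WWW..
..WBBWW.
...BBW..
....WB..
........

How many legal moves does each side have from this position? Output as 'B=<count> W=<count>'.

Answer: B=13 W=9

Derivation:
-- B to move --
(1,3): no bracket -> illegal
(1,4): flips 2 -> legal
(1,5): flips 4 -> legal
(1,6): flips 2 -> legal
(2,2): flips 1 -> legal
(3,1): flips 1 -> legal
(3,2): no bracket -> illegal
(3,6): flips 1 -> legal
(3,7): no bracket -> illegal
(4,1): flips 1 -> legal
(4,7): flips 2 -> legal
(5,1): no bracket -> illegal
(5,2): no bracket -> illegal
(5,6): flips 3 -> legal
(5,7): no bracket -> illegal
(6,3): flips 1 -> legal
(6,6): flips 1 -> legal
(7,3): no bracket -> illegal
(7,4): flips 1 -> legal
(7,5): flips 1 -> legal
B mobility = 13
-- W to move --
(0,6): no bracket -> illegal
(0,7): no bracket -> illegal
(1,2): flips 1 -> legal
(1,3): flips 1 -> legal
(1,4): no bracket -> illegal
(1,5): no bracket -> illegal
(1,6): no bracket -> illegal
(2,2): flips 1 -> legal
(2,7): flips 1 -> legal
(3,2): no bracket -> illegal
(3,6): no bracket -> illegal
(3,7): no bracket -> illegal
(5,2): flips 3 -> legal
(5,6): no bracket -> illegal
(6,2): flips 2 -> legal
(6,3): flips 3 -> legal
(6,6): flips 1 -> legal
(7,4): no bracket -> illegal
(7,5): flips 1 -> legal
(7,6): no bracket -> illegal
W mobility = 9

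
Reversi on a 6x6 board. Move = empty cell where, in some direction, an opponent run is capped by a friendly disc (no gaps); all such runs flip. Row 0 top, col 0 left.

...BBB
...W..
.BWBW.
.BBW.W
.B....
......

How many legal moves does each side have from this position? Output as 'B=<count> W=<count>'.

-- B to move --
(0,2): no bracket -> illegal
(1,1): no bracket -> illegal
(1,2): flips 1 -> legal
(1,4): no bracket -> illegal
(1,5): no bracket -> illegal
(2,5): flips 1 -> legal
(3,4): flips 1 -> legal
(4,2): no bracket -> illegal
(4,3): flips 1 -> legal
(4,4): no bracket -> illegal
(4,5): no bracket -> illegal
B mobility = 4
-- W to move --
(0,2): no bracket -> illegal
(1,0): no bracket -> illegal
(1,1): no bracket -> illegal
(1,2): no bracket -> illegal
(1,4): no bracket -> illegal
(1,5): no bracket -> illegal
(2,0): flips 1 -> legal
(3,0): flips 2 -> legal
(3,4): no bracket -> illegal
(4,0): flips 1 -> legal
(4,2): flips 1 -> legal
(4,3): no bracket -> illegal
(5,0): no bracket -> illegal
(5,1): no bracket -> illegal
(5,2): no bracket -> illegal
W mobility = 4

Answer: B=4 W=4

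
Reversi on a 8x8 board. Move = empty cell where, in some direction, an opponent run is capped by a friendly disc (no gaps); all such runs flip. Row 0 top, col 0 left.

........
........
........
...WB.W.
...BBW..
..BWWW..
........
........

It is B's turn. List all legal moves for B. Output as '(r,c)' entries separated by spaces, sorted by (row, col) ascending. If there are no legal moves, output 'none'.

Answer: (2,2) (2,3) (3,2) (4,6) (5,6) (6,2) (6,3) (6,4) (6,5) (6,6)

Derivation:
(2,2): flips 1 -> legal
(2,3): flips 1 -> legal
(2,4): no bracket -> illegal
(2,5): no bracket -> illegal
(2,6): no bracket -> illegal
(2,7): no bracket -> illegal
(3,2): flips 1 -> legal
(3,5): no bracket -> illegal
(3,7): no bracket -> illegal
(4,2): no bracket -> illegal
(4,6): flips 1 -> legal
(4,7): no bracket -> illegal
(5,6): flips 4 -> legal
(6,2): flips 1 -> legal
(6,3): flips 1 -> legal
(6,4): flips 1 -> legal
(6,5): flips 1 -> legal
(6,6): flips 1 -> legal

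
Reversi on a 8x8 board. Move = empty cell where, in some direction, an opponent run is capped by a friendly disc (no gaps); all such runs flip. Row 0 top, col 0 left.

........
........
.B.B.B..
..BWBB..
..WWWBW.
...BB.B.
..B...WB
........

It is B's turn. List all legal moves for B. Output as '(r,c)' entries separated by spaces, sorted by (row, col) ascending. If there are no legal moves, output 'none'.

Answer: (3,1) (3,6) (4,1) (4,7) (5,2) (5,7) (6,5) (7,6)

Derivation:
(2,2): no bracket -> illegal
(2,4): no bracket -> illegal
(3,1): flips 1 -> legal
(3,6): flips 1 -> legal
(3,7): no bracket -> illegal
(4,1): flips 3 -> legal
(4,7): flips 1 -> legal
(5,1): no bracket -> illegal
(5,2): flips 2 -> legal
(5,5): no bracket -> illegal
(5,7): flips 1 -> legal
(6,5): flips 1 -> legal
(7,5): no bracket -> illegal
(7,6): flips 1 -> legal
(7,7): no bracket -> illegal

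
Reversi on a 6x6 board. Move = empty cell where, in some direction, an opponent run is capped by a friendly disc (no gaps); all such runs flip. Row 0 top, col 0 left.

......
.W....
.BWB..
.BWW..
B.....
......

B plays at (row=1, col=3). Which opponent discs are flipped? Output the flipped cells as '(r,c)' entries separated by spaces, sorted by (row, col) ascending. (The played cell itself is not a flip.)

Dir NW: first cell '.' (not opp) -> no flip
Dir N: first cell '.' (not opp) -> no flip
Dir NE: first cell '.' (not opp) -> no flip
Dir W: first cell '.' (not opp) -> no flip
Dir E: first cell '.' (not opp) -> no flip
Dir SW: opp run (2,2) capped by B -> flip
Dir S: first cell 'B' (not opp) -> no flip
Dir SE: first cell '.' (not opp) -> no flip

Answer: (2,2)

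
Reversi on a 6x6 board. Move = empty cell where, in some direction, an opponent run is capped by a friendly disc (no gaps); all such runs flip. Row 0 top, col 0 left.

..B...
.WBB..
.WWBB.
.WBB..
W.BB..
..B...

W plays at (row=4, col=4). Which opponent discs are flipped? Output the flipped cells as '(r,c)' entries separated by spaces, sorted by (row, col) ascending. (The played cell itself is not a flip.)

Dir NW: opp run (3,3) capped by W -> flip
Dir N: first cell '.' (not opp) -> no flip
Dir NE: first cell '.' (not opp) -> no flip
Dir W: opp run (4,3) (4,2), next='.' -> no flip
Dir E: first cell '.' (not opp) -> no flip
Dir SW: first cell '.' (not opp) -> no flip
Dir S: first cell '.' (not opp) -> no flip
Dir SE: first cell '.' (not opp) -> no flip

Answer: (3,3)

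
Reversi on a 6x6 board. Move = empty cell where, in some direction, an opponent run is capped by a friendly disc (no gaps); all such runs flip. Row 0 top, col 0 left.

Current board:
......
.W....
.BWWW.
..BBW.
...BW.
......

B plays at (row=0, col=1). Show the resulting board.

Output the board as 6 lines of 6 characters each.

Answer: .B....
.B....
.BWWW.
..BBW.
...BW.
......

Derivation:
Place B at (0,1); scan 8 dirs for brackets.
Dir NW: edge -> no flip
Dir N: edge -> no flip
Dir NE: edge -> no flip
Dir W: first cell '.' (not opp) -> no flip
Dir E: first cell '.' (not opp) -> no flip
Dir SW: first cell '.' (not opp) -> no flip
Dir S: opp run (1,1) capped by B -> flip
Dir SE: first cell '.' (not opp) -> no flip
All flips: (1,1)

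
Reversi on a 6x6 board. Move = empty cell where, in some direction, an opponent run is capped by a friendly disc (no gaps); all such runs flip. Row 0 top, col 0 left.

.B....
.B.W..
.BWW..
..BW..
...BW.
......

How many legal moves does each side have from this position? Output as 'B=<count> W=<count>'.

-- B to move --
(0,2): no bracket -> illegal
(0,3): flips 3 -> legal
(0,4): no bracket -> illegal
(1,2): flips 1 -> legal
(1,4): flips 1 -> legal
(2,4): flips 2 -> legal
(3,1): no bracket -> illegal
(3,4): flips 1 -> legal
(3,5): no bracket -> illegal
(4,2): no bracket -> illegal
(4,5): flips 1 -> legal
(5,3): no bracket -> illegal
(5,4): no bracket -> illegal
(5,5): flips 3 -> legal
B mobility = 7
-- W to move --
(0,0): flips 1 -> legal
(0,2): no bracket -> illegal
(1,0): no bracket -> illegal
(1,2): no bracket -> illegal
(2,0): flips 1 -> legal
(3,0): no bracket -> illegal
(3,1): flips 1 -> legal
(3,4): no bracket -> illegal
(4,1): flips 1 -> legal
(4,2): flips 2 -> legal
(5,2): no bracket -> illegal
(5,3): flips 1 -> legal
(5,4): no bracket -> illegal
W mobility = 6

Answer: B=7 W=6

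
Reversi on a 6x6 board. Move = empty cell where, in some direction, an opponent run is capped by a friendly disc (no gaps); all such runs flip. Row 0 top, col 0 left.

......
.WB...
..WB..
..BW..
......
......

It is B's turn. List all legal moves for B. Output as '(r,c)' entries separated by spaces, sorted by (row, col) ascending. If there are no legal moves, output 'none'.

Answer: (1,0) (2,1) (3,4) (4,3)

Derivation:
(0,0): no bracket -> illegal
(0,1): no bracket -> illegal
(0,2): no bracket -> illegal
(1,0): flips 1 -> legal
(1,3): no bracket -> illegal
(2,0): no bracket -> illegal
(2,1): flips 1 -> legal
(2,4): no bracket -> illegal
(3,1): no bracket -> illegal
(3,4): flips 1 -> legal
(4,2): no bracket -> illegal
(4,3): flips 1 -> legal
(4,4): no bracket -> illegal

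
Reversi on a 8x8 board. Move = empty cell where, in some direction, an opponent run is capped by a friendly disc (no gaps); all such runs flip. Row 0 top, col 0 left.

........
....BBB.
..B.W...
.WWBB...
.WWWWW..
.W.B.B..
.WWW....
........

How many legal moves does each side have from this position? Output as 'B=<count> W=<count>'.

Answer: B=10 W=11

Derivation:
-- B to move --
(1,3): no bracket -> illegal
(2,0): flips 2 -> legal
(2,1): no bracket -> illegal
(2,3): no bracket -> illegal
(2,5): no bracket -> illegal
(3,0): flips 2 -> legal
(3,5): flips 2 -> legal
(3,6): no bracket -> illegal
(4,0): flips 1 -> legal
(4,6): no bracket -> illegal
(5,0): no bracket -> illegal
(5,2): flips 3 -> legal
(5,4): flips 1 -> legal
(5,6): flips 1 -> legal
(6,0): flips 2 -> legal
(6,4): no bracket -> illegal
(7,0): no bracket -> illegal
(7,1): flips 1 -> legal
(7,2): no bracket -> illegal
(7,3): flips 1 -> legal
(7,4): no bracket -> illegal
B mobility = 10
-- W to move --
(0,3): no bracket -> illegal
(0,4): flips 1 -> legal
(0,5): no bracket -> illegal
(0,6): flips 1 -> legal
(0,7): no bracket -> illegal
(1,1): flips 2 -> legal
(1,2): flips 1 -> legal
(1,3): flips 1 -> legal
(1,7): no bracket -> illegal
(2,1): no bracket -> illegal
(2,3): flips 2 -> legal
(2,5): flips 1 -> legal
(2,6): no bracket -> illegal
(2,7): no bracket -> illegal
(3,5): flips 2 -> legal
(4,6): no bracket -> illegal
(5,2): no bracket -> illegal
(5,4): no bracket -> illegal
(5,6): no bracket -> illegal
(6,4): flips 1 -> legal
(6,5): flips 1 -> legal
(6,6): flips 1 -> legal
W mobility = 11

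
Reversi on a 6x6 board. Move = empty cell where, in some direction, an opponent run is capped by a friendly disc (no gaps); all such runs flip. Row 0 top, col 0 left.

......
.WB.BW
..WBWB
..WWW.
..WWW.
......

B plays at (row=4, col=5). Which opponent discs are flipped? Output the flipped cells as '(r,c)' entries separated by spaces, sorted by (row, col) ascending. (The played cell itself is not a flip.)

Answer: (3,4)

Derivation:
Dir NW: opp run (3,4) capped by B -> flip
Dir N: first cell '.' (not opp) -> no flip
Dir NE: edge -> no flip
Dir W: opp run (4,4) (4,3) (4,2), next='.' -> no flip
Dir E: edge -> no flip
Dir SW: first cell '.' (not opp) -> no flip
Dir S: first cell '.' (not opp) -> no flip
Dir SE: edge -> no flip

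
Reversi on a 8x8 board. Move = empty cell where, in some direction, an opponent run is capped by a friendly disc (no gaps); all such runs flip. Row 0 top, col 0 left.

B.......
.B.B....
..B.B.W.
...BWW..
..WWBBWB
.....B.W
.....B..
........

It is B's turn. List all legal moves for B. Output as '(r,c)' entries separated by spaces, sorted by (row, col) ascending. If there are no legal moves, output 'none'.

Answer: (1,7) (2,3) (2,5) (3,6) (3,7) (4,1) (5,1) (5,3) (6,7)

Derivation:
(1,5): no bracket -> illegal
(1,6): no bracket -> illegal
(1,7): flips 2 -> legal
(2,3): flips 1 -> legal
(2,5): flips 1 -> legal
(2,7): no bracket -> illegal
(3,1): no bracket -> illegal
(3,2): no bracket -> illegal
(3,6): flips 2 -> legal
(3,7): flips 1 -> legal
(4,1): flips 2 -> legal
(5,1): flips 1 -> legal
(5,2): no bracket -> illegal
(5,3): flips 1 -> legal
(5,4): no bracket -> illegal
(5,6): no bracket -> illegal
(6,6): no bracket -> illegal
(6,7): flips 1 -> legal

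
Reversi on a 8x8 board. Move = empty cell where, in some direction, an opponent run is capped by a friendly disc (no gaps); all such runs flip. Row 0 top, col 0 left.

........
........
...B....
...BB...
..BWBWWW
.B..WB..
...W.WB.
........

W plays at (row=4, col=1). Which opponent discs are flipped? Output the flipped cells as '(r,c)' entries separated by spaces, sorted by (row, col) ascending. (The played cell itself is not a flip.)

Answer: (4,2)

Derivation:
Dir NW: first cell '.' (not opp) -> no flip
Dir N: first cell '.' (not opp) -> no flip
Dir NE: first cell '.' (not opp) -> no flip
Dir W: first cell '.' (not opp) -> no flip
Dir E: opp run (4,2) capped by W -> flip
Dir SW: first cell '.' (not opp) -> no flip
Dir S: opp run (5,1), next='.' -> no flip
Dir SE: first cell '.' (not opp) -> no flip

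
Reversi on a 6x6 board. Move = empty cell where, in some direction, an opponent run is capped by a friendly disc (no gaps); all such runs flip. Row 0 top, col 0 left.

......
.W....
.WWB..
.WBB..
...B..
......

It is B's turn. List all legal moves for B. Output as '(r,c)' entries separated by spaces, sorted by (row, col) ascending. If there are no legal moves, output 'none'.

(0,0): flips 2 -> legal
(0,1): no bracket -> illegal
(0,2): no bracket -> illegal
(1,0): flips 1 -> legal
(1,2): flips 1 -> legal
(1,3): no bracket -> illegal
(2,0): flips 2 -> legal
(3,0): flips 1 -> legal
(4,0): no bracket -> illegal
(4,1): no bracket -> illegal
(4,2): no bracket -> illegal

Answer: (0,0) (1,0) (1,2) (2,0) (3,0)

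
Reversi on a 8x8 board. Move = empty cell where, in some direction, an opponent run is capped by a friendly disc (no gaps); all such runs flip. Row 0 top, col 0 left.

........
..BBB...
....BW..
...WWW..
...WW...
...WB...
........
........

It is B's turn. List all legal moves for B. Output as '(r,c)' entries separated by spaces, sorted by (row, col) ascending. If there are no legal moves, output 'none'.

(1,5): no bracket -> illegal
(1,6): no bracket -> illegal
(2,2): no bracket -> illegal
(2,3): no bracket -> illegal
(2,6): flips 1 -> legal
(3,2): flips 1 -> legal
(3,6): flips 1 -> legal
(4,2): flips 1 -> legal
(4,5): no bracket -> illegal
(4,6): flips 1 -> legal
(5,2): flips 1 -> legal
(5,5): no bracket -> illegal
(6,2): no bracket -> illegal
(6,3): no bracket -> illegal
(6,4): no bracket -> illegal

Answer: (2,6) (3,2) (3,6) (4,2) (4,6) (5,2)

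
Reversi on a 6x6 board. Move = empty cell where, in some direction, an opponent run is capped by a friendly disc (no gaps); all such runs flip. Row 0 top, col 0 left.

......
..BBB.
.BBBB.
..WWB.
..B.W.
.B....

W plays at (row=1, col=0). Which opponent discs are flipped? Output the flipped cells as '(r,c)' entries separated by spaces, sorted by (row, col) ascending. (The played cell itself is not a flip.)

Dir NW: edge -> no flip
Dir N: first cell '.' (not opp) -> no flip
Dir NE: first cell '.' (not opp) -> no flip
Dir W: edge -> no flip
Dir E: first cell '.' (not opp) -> no flip
Dir SW: edge -> no flip
Dir S: first cell '.' (not opp) -> no flip
Dir SE: opp run (2,1) capped by W -> flip

Answer: (2,1)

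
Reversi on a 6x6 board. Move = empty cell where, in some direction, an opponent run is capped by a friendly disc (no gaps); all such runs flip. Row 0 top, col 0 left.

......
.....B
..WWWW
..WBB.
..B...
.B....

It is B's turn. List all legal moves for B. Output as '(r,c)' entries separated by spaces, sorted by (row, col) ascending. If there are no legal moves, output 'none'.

(1,1): flips 1 -> legal
(1,2): flips 3 -> legal
(1,3): flips 1 -> legal
(1,4): flips 1 -> legal
(2,1): no bracket -> illegal
(3,1): flips 1 -> legal
(3,5): flips 1 -> legal
(4,1): no bracket -> illegal
(4,3): no bracket -> illegal

Answer: (1,1) (1,2) (1,3) (1,4) (3,1) (3,5)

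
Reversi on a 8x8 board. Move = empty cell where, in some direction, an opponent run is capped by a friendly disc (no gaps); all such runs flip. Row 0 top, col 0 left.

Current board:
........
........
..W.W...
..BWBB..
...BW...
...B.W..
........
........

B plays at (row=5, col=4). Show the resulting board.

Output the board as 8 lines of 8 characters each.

Answer: ........
........
..W.W...
..BWBB..
...BB...
...BBW..
........
........

Derivation:
Place B at (5,4); scan 8 dirs for brackets.
Dir NW: first cell 'B' (not opp) -> no flip
Dir N: opp run (4,4) capped by B -> flip
Dir NE: first cell '.' (not opp) -> no flip
Dir W: first cell 'B' (not opp) -> no flip
Dir E: opp run (5,5), next='.' -> no flip
Dir SW: first cell '.' (not opp) -> no flip
Dir S: first cell '.' (not opp) -> no flip
Dir SE: first cell '.' (not opp) -> no flip
All flips: (4,4)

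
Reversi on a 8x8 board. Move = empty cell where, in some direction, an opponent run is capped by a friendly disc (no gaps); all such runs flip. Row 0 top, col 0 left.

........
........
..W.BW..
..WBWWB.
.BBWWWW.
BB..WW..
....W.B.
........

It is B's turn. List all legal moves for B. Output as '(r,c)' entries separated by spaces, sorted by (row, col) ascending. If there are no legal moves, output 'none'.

(1,1): flips 1 -> legal
(1,2): flips 2 -> legal
(1,3): no bracket -> illegal
(1,4): flips 1 -> legal
(1,5): no bracket -> illegal
(1,6): no bracket -> illegal
(2,1): no bracket -> illegal
(2,3): flips 1 -> legal
(2,6): flips 1 -> legal
(3,1): flips 1 -> legal
(3,7): no bracket -> illegal
(4,7): flips 4 -> legal
(5,2): no bracket -> illegal
(5,3): flips 1 -> legal
(5,6): flips 1 -> legal
(5,7): flips 2 -> legal
(6,3): flips 2 -> legal
(6,5): no bracket -> illegal
(7,3): no bracket -> illegal
(7,4): flips 4 -> legal
(7,5): no bracket -> illegal

Answer: (1,1) (1,2) (1,4) (2,3) (2,6) (3,1) (4,7) (5,3) (5,6) (5,7) (6,3) (7,4)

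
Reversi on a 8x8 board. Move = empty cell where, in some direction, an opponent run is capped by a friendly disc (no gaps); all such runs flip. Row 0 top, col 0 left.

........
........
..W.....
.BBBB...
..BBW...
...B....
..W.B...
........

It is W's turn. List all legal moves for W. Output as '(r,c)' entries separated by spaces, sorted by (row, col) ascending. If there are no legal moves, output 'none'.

(2,0): no bracket -> illegal
(2,1): no bracket -> illegal
(2,3): no bracket -> illegal
(2,4): flips 1 -> legal
(2,5): no bracket -> illegal
(3,0): no bracket -> illegal
(3,5): no bracket -> illegal
(4,0): flips 1 -> legal
(4,1): flips 2 -> legal
(4,5): no bracket -> illegal
(5,1): no bracket -> illegal
(5,2): flips 2 -> legal
(5,4): no bracket -> illegal
(5,5): no bracket -> illegal
(6,3): no bracket -> illegal
(6,5): no bracket -> illegal
(7,3): no bracket -> illegal
(7,4): no bracket -> illegal
(7,5): no bracket -> illegal

Answer: (2,4) (4,0) (4,1) (5,2)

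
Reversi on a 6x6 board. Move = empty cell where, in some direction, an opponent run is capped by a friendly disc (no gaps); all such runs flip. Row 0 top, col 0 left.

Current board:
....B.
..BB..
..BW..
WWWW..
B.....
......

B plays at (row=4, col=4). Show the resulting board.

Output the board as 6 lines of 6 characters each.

Place B at (4,4); scan 8 dirs for brackets.
Dir NW: opp run (3,3) capped by B -> flip
Dir N: first cell '.' (not opp) -> no flip
Dir NE: first cell '.' (not opp) -> no flip
Dir W: first cell '.' (not opp) -> no flip
Dir E: first cell '.' (not opp) -> no flip
Dir SW: first cell '.' (not opp) -> no flip
Dir S: first cell '.' (not opp) -> no flip
Dir SE: first cell '.' (not opp) -> no flip
All flips: (3,3)

Answer: ....B.
..BB..
..BW..
WWWB..
B...B.
......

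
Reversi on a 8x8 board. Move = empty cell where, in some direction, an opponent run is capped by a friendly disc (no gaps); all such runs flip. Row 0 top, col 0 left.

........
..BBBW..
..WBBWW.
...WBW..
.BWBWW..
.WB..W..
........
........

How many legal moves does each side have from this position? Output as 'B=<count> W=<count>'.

-- B to move --
(0,4): no bracket -> illegal
(0,5): no bracket -> illegal
(0,6): flips 1 -> legal
(1,1): no bracket -> illegal
(1,6): flips 2 -> legal
(1,7): no bracket -> illegal
(2,1): flips 1 -> legal
(2,7): flips 2 -> legal
(3,1): flips 1 -> legal
(3,2): flips 3 -> legal
(3,6): flips 2 -> legal
(3,7): no bracket -> illegal
(4,0): no bracket -> illegal
(4,6): flips 3 -> legal
(5,0): flips 1 -> legal
(5,3): no bracket -> illegal
(5,4): flips 1 -> legal
(5,6): flips 1 -> legal
(6,0): flips 3 -> legal
(6,1): flips 1 -> legal
(6,2): no bracket -> illegal
(6,4): no bracket -> illegal
(6,5): no bracket -> illegal
(6,6): no bracket -> illegal
B mobility = 13
-- W to move --
(0,1): flips 3 -> legal
(0,2): flips 3 -> legal
(0,3): flips 3 -> legal
(0,4): flips 4 -> legal
(0,5): no bracket -> illegal
(1,1): flips 3 -> legal
(2,1): no bracket -> illegal
(3,0): no bracket -> illegal
(3,1): flips 1 -> legal
(3,2): no bracket -> illegal
(4,0): flips 1 -> legal
(5,0): no bracket -> illegal
(5,3): flips 2 -> legal
(5,4): no bracket -> illegal
(6,1): flips 3 -> legal
(6,2): flips 1 -> legal
(6,3): no bracket -> illegal
W mobility = 10

Answer: B=13 W=10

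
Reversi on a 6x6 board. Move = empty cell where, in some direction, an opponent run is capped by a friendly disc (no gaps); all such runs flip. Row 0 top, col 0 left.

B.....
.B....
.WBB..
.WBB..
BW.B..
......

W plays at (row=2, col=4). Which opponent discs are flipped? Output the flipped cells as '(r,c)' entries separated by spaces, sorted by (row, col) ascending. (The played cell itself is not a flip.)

Answer: (2,2) (2,3)

Derivation:
Dir NW: first cell '.' (not opp) -> no flip
Dir N: first cell '.' (not opp) -> no flip
Dir NE: first cell '.' (not opp) -> no flip
Dir W: opp run (2,3) (2,2) capped by W -> flip
Dir E: first cell '.' (not opp) -> no flip
Dir SW: opp run (3,3), next='.' -> no flip
Dir S: first cell '.' (not opp) -> no flip
Dir SE: first cell '.' (not opp) -> no flip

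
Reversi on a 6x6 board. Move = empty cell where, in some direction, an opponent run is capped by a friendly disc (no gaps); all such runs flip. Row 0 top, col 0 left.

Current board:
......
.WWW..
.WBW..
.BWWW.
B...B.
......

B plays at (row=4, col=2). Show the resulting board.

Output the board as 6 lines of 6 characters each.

Answer: ......
.WWW..
.WBW..
.BBWW.
B.B.B.
......

Derivation:
Place B at (4,2); scan 8 dirs for brackets.
Dir NW: first cell 'B' (not opp) -> no flip
Dir N: opp run (3,2) capped by B -> flip
Dir NE: opp run (3,3), next='.' -> no flip
Dir W: first cell '.' (not opp) -> no flip
Dir E: first cell '.' (not opp) -> no flip
Dir SW: first cell '.' (not opp) -> no flip
Dir S: first cell '.' (not opp) -> no flip
Dir SE: first cell '.' (not opp) -> no flip
All flips: (3,2)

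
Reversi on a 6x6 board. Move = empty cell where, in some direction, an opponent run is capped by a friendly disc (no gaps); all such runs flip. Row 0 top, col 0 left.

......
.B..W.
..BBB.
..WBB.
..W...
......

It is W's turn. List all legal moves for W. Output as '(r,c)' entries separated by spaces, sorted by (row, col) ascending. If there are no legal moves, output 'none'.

(0,0): no bracket -> illegal
(0,1): no bracket -> illegal
(0,2): no bracket -> illegal
(1,0): no bracket -> illegal
(1,2): flips 1 -> legal
(1,3): no bracket -> illegal
(1,5): flips 2 -> legal
(2,0): no bracket -> illegal
(2,1): no bracket -> illegal
(2,5): no bracket -> illegal
(3,1): no bracket -> illegal
(3,5): flips 2 -> legal
(4,3): no bracket -> illegal
(4,4): flips 2 -> legal
(4,5): no bracket -> illegal

Answer: (1,2) (1,5) (3,5) (4,4)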